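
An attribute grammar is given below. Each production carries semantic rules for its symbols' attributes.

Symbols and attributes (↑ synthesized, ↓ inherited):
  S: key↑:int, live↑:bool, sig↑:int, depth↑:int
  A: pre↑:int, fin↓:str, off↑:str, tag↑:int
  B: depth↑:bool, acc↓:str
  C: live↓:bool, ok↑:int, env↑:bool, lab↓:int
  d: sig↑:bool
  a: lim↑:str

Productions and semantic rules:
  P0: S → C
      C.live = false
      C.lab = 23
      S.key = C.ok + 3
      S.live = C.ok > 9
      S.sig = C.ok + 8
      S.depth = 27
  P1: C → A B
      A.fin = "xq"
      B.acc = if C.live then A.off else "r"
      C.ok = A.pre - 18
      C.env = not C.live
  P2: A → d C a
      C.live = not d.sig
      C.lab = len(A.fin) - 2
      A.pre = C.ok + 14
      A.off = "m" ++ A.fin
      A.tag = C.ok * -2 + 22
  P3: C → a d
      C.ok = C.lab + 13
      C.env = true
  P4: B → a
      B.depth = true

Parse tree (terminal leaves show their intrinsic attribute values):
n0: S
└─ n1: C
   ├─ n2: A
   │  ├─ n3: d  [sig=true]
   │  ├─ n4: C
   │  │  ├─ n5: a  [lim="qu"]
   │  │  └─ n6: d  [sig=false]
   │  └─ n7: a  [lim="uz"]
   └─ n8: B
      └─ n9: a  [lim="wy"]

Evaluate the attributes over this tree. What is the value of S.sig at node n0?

1. n1.live = false  [false]
2. n1.lab = 23  [23]
3. n2.fin = "xq"  ["xq"]
4. n3.sig = true  [terminal]
5. n4.live = false  [not d.sig]
6. n4.lab = 0  [len(A.fin) - 2]
7. n5.lim = "qu"  [terminal]
8. n6.sig = false  [terminal]
9. n4.ok = 13  [C.lab + 13]
10. n4.env = true  [true]
11. n7.lim = "uz"  [terminal]
12. n2.pre = 27  [C.ok + 14]
13. n2.off = "mxq"  ["m" ++ A.fin]
14. n2.tag = -4  [C.ok * -2 + 22]
15. n8.acc = "r"  [if C.live then A.off else "r"]
16. n9.lim = "wy"  [terminal]
17. n8.depth = true  [true]
18. n1.ok = 9  [A.pre - 18]
19. n1.env = true  [not C.live]
20. n0.key = 12  [C.ok + 3]
21. n0.live = false  [C.ok > 9]
22. n0.sig = 17  [C.ok + 8]
23. n0.depth = 27  [27]

17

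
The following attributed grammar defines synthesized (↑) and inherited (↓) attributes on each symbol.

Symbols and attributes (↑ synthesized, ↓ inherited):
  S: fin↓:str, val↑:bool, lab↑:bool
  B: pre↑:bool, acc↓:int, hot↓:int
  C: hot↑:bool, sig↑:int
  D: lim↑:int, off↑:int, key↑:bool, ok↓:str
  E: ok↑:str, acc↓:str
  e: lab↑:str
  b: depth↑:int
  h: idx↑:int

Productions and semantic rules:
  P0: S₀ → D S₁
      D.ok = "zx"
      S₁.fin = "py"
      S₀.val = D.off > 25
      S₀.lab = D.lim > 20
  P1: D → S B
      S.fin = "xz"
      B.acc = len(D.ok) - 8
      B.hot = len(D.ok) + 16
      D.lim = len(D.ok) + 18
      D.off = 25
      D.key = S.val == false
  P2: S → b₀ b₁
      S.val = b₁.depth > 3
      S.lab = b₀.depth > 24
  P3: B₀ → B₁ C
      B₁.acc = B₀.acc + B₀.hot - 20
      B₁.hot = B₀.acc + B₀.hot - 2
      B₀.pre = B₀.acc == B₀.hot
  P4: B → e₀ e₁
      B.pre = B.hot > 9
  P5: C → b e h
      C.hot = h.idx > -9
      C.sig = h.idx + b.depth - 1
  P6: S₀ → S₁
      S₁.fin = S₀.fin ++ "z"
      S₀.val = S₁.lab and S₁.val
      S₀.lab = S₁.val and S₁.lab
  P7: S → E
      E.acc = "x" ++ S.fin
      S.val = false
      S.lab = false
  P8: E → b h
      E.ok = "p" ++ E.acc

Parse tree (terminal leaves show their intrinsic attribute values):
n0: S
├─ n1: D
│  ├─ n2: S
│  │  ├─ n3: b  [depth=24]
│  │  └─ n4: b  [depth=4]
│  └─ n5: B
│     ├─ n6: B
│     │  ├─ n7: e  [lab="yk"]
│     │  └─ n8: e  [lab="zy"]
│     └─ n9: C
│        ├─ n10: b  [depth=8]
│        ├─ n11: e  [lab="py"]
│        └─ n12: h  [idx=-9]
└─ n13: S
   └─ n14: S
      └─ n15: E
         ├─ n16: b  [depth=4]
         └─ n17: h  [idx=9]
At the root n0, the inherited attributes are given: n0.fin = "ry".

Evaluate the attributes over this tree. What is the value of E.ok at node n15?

"pxpyz"

1. n0.fin = "ry"  [given at root]
2. n1.ok = "zx"  ["zx"]
3. n2.fin = "xz"  ["xz"]
4. n3.depth = 24  [terminal]
5. n4.depth = 4  [terminal]
6. n2.val = true  [b₁.depth > 3]
7. n2.lab = false  [b₀.depth > 24]
8. n5.acc = -6  [len(D.ok) - 8]
9. n5.hot = 18  [len(D.ok) + 16]
10. n6.acc = -8  [B₀.acc + B₀.hot - 20]
11. n6.hot = 10  [B₀.acc + B₀.hot - 2]
12. n7.lab = "yk"  [terminal]
13. n8.lab = "zy"  [terminal]
14. n6.pre = true  [B.hot > 9]
15. n10.depth = 8  [terminal]
16. n11.lab = "py"  [terminal]
17. n12.idx = -9  [terminal]
18. n9.hot = false  [h.idx > -9]
19. n9.sig = -2  [h.idx + b.depth - 1]
20. n5.pre = false  [B₀.acc == B₀.hot]
21. n1.lim = 20  [len(D.ok) + 18]
22. n1.off = 25  [25]
23. n1.key = false  [S.val == false]
24. n13.fin = "py"  ["py"]
25. n14.fin = "pyz"  [S₀.fin ++ "z"]
26. n15.acc = "xpyz"  ["x" ++ S.fin]
27. n16.depth = 4  [terminal]
28. n17.idx = 9  [terminal]
29. n15.ok = "pxpyz"  ["p" ++ E.acc]
30. n14.val = false  [false]
31. n14.lab = false  [false]
32. n13.val = false  [S₁.lab and S₁.val]
33. n13.lab = false  [S₁.val and S₁.lab]
34. n0.val = false  [D.off > 25]
35. n0.lab = false  [D.lim > 20]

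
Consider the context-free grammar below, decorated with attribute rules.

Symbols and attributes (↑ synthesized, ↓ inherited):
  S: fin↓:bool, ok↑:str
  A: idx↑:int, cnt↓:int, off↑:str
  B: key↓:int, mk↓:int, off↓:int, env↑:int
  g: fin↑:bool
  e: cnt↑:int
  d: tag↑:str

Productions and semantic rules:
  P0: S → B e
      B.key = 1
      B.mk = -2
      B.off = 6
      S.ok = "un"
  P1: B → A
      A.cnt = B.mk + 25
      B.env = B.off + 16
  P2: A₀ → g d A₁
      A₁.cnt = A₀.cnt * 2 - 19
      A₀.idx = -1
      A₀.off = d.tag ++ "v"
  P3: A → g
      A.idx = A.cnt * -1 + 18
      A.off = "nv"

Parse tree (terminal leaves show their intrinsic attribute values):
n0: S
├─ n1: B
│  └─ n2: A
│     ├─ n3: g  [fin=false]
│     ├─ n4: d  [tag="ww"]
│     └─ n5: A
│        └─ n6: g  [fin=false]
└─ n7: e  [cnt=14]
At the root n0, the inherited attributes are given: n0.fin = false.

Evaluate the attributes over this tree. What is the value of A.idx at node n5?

-9

1. n0.fin = false  [given at root]
2. n1.key = 1  [1]
3. n1.mk = -2  [-2]
4. n1.off = 6  [6]
5. n2.cnt = 23  [B.mk + 25]
6. n3.fin = false  [terminal]
7. n4.tag = "ww"  [terminal]
8. n5.cnt = 27  [A₀.cnt * 2 - 19]
9. n6.fin = false  [terminal]
10. n5.idx = -9  [A.cnt * -1 + 18]
11. n5.off = "nv"  ["nv"]
12. n2.idx = -1  [-1]
13. n2.off = "wwv"  [d.tag ++ "v"]
14. n1.env = 22  [B.off + 16]
15. n7.cnt = 14  [terminal]
16. n0.ok = "un"  ["un"]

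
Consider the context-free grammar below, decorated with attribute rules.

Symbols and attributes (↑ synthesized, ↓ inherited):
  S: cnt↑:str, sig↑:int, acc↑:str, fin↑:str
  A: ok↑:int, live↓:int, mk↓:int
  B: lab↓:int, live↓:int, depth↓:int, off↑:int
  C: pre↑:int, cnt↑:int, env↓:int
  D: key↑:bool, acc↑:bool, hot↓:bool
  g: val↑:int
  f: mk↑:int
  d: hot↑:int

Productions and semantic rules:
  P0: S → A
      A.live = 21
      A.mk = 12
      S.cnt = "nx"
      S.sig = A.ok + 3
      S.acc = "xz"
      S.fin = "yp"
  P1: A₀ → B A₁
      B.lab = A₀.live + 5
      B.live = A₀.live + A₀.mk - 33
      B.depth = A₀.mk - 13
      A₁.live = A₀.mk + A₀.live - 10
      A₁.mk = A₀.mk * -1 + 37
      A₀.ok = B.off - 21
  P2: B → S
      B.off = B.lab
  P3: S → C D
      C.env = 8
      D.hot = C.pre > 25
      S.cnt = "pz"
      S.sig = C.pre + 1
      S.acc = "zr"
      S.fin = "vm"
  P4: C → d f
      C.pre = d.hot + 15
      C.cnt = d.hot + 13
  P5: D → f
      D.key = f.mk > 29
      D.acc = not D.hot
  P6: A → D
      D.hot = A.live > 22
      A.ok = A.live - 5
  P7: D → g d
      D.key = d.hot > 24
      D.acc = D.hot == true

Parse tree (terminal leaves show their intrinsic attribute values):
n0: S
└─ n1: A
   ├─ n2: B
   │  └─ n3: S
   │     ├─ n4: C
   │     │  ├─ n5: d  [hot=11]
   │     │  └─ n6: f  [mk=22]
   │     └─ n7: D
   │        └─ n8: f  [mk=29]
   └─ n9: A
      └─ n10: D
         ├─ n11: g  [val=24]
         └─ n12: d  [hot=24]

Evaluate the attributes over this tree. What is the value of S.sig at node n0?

1. n1.live = 21  [21]
2. n1.mk = 12  [12]
3. n2.lab = 26  [A₀.live + 5]
4. n2.live = 0  [A₀.live + A₀.mk - 33]
5. n2.depth = -1  [A₀.mk - 13]
6. n4.env = 8  [8]
7. n5.hot = 11  [terminal]
8. n6.mk = 22  [terminal]
9. n4.pre = 26  [d.hot + 15]
10. n4.cnt = 24  [d.hot + 13]
11. n7.hot = true  [C.pre > 25]
12. n8.mk = 29  [terminal]
13. n7.key = false  [f.mk > 29]
14. n7.acc = false  [not D.hot]
15. n3.cnt = "pz"  ["pz"]
16. n3.sig = 27  [C.pre + 1]
17. n3.acc = "zr"  ["zr"]
18. n3.fin = "vm"  ["vm"]
19. n2.off = 26  [B.lab]
20. n9.live = 23  [A₀.mk + A₀.live - 10]
21. n9.mk = 25  [A₀.mk * -1 + 37]
22. n10.hot = true  [A.live > 22]
23. n11.val = 24  [terminal]
24. n12.hot = 24  [terminal]
25. n10.key = false  [d.hot > 24]
26. n10.acc = true  [D.hot == true]
27. n9.ok = 18  [A.live - 5]
28. n1.ok = 5  [B.off - 21]
29. n0.cnt = "nx"  ["nx"]
30. n0.sig = 8  [A.ok + 3]
31. n0.acc = "xz"  ["xz"]
32. n0.fin = "yp"  ["yp"]

8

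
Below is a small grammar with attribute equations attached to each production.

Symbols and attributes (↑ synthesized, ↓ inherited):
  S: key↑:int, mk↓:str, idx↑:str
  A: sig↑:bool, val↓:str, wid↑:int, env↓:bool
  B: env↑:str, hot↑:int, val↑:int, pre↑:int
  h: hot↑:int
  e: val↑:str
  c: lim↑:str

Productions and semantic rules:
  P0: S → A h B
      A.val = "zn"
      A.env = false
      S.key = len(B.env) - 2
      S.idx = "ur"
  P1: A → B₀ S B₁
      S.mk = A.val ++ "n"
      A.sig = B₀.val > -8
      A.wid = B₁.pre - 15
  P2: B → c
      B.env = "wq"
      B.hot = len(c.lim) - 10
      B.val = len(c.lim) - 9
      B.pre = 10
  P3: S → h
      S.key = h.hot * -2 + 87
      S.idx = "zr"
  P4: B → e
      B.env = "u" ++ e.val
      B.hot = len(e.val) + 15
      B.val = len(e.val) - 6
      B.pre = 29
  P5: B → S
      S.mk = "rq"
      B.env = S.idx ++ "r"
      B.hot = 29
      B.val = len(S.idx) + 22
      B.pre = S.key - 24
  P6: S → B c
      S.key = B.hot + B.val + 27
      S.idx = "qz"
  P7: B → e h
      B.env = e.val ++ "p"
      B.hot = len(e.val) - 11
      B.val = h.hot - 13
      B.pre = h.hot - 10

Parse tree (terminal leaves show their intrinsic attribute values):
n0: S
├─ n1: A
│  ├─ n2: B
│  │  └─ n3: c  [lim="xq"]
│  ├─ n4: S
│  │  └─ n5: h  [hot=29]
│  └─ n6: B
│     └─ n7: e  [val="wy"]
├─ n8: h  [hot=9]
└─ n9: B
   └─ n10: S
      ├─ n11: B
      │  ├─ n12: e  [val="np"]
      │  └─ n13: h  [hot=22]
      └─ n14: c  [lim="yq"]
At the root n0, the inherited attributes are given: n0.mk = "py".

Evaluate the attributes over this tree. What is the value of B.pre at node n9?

1. n0.mk = "py"  [given at root]
2. n1.val = "zn"  ["zn"]
3. n1.env = false  [false]
4. n3.lim = "xq"  [terminal]
5. n2.env = "wq"  ["wq"]
6. n2.hot = -8  [len(c.lim) - 10]
7. n2.val = -7  [len(c.lim) - 9]
8. n2.pre = 10  [10]
9. n4.mk = "znn"  [A.val ++ "n"]
10. n5.hot = 29  [terminal]
11. n4.key = 29  [h.hot * -2 + 87]
12. n4.idx = "zr"  ["zr"]
13. n7.val = "wy"  [terminal]
14. n6.env = "uwy"  ["u" ++ e.val]
15. n6.hot = 17  [len(e.val) + 15]
16. n6.val = -4  [len(e.val) - 6]
17. n6.pre = 29  [29]
18. n1.sig = true  [B₀.val > -8]
19. n1.wid = 14  [B₁.pre - 15]
20. n8.hot = 9  [terminal]
21. n10.mk = "rq"  ["rq"]
22. n12.val = "np"  [terminal]
23. n13.hot = 22  [terminal]
24. n11.env = "npp"  [e.val ++ "p"]
25. n11.hot = -9  [len(e.val) - 11]
26. n11.val = 9  [h.hot - 13]
27. n11.pre = 12  [h.hot - 10]
28. n14.lim = "yq"  [terminal]
29. n10.key = 27  [B.hot + B.val + 27]
30. n10.idx = "qz"  ["qz"]
31. n9.env = "qzr"  [S.idx ++ "r"]
32. n9.hot = 29  [29]
33. n9.val = 24  [len(S.idx) + 22]
34. n9.pre = 3  [S.key - 24]
35. n0.key = 1  [len(B.env) - 2]
36. n0.idx = "ur"  ["ur"]

3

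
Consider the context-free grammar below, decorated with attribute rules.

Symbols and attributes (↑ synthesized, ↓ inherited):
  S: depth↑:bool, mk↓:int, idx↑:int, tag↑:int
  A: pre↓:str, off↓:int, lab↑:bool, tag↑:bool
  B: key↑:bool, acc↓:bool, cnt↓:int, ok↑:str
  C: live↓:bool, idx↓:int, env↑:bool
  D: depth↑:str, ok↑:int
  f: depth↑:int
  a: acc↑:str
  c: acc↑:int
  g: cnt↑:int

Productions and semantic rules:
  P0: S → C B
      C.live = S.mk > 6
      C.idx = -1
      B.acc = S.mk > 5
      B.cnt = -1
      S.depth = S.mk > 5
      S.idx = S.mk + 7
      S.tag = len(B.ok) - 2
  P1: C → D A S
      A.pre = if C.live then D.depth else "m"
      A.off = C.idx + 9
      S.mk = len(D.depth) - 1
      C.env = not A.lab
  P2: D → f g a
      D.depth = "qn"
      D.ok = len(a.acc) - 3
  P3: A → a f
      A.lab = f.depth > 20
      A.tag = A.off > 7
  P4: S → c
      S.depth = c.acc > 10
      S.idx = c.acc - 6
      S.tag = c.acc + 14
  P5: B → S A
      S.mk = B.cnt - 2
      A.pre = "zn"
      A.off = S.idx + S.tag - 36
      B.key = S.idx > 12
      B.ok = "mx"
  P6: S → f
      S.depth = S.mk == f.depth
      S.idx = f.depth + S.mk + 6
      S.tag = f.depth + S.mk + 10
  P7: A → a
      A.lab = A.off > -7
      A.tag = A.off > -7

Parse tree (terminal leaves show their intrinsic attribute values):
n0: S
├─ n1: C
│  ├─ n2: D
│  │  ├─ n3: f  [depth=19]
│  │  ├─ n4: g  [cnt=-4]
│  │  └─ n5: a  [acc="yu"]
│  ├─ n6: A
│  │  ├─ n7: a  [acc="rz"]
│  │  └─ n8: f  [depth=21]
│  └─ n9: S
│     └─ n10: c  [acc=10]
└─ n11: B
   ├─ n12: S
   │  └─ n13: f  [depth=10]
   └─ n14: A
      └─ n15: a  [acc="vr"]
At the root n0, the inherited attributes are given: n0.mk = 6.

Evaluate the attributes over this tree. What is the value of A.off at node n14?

1. n0.mk = 6  [given at root]
2. n1.live = false  [S.mk > 6]
3. n1.idx = -1  [-1]
4. n3.depth = 19  [terminal]
5. n4.cnt = -4  [terminal]
6. n5.acc = "yu"  [terminal]
7. n2.depth = "qn"  ["qn"]
8. n2.ok = -1  [len(a.acc) - 3]
9. n6.pre = "m"  [if C.live then D.depth else "m"]
10. n6.off = 8  [C.idx + 9]
11. n7.acc = "rz"  [terminal]
12. n8.depth = 21  [terminal]
13. n6.lab = true  [f.depth > 20]
14. n6.tag = true  [A.off > 7]
15. n9.mk = 1  [len(D.depth) - 1]
16. n10.acc = 10  [terminal]
17. n9.depth = false  [c.acc > 10]
18. n9.idx = 4  [c.acc - 6]
19. n9.tag = 24  [c.acc + 14]
20. n1.env = false  [not A.lab]
21. n11.acc = true  [S.mk > 5]
22. n11.cnt = -1  [-1]
23. n12.mk = -3  [B.cnt - 2]
24. n13.depth = 10  [terminal]
25. n12.depth = false  [S.mk == f.depth]
26. n12.idx = 13  [f.depth + S.mk + 6]
27. n12.tag = 17  [f.depth + S.mk + 10]
28. n14.pre = "zn"  ["zn"]
29. n14.off = -6  [S.idx + S.tag - 36]
30. n15.acc = "vr"  [terminal]
31. n14.lab = true  [A.off > -7]
32. n14.tag = true  [A.off > -7]
33. n11.key = true  [S.idx > 12]
34. n11.ok = "mx"  ["mx"]
35. n0.depth = true  [S.mk > 5]
36. n0.idx = 13  [S.mk + 7]
37. n0.tag = 0  [len(B.ok) - 2]

-6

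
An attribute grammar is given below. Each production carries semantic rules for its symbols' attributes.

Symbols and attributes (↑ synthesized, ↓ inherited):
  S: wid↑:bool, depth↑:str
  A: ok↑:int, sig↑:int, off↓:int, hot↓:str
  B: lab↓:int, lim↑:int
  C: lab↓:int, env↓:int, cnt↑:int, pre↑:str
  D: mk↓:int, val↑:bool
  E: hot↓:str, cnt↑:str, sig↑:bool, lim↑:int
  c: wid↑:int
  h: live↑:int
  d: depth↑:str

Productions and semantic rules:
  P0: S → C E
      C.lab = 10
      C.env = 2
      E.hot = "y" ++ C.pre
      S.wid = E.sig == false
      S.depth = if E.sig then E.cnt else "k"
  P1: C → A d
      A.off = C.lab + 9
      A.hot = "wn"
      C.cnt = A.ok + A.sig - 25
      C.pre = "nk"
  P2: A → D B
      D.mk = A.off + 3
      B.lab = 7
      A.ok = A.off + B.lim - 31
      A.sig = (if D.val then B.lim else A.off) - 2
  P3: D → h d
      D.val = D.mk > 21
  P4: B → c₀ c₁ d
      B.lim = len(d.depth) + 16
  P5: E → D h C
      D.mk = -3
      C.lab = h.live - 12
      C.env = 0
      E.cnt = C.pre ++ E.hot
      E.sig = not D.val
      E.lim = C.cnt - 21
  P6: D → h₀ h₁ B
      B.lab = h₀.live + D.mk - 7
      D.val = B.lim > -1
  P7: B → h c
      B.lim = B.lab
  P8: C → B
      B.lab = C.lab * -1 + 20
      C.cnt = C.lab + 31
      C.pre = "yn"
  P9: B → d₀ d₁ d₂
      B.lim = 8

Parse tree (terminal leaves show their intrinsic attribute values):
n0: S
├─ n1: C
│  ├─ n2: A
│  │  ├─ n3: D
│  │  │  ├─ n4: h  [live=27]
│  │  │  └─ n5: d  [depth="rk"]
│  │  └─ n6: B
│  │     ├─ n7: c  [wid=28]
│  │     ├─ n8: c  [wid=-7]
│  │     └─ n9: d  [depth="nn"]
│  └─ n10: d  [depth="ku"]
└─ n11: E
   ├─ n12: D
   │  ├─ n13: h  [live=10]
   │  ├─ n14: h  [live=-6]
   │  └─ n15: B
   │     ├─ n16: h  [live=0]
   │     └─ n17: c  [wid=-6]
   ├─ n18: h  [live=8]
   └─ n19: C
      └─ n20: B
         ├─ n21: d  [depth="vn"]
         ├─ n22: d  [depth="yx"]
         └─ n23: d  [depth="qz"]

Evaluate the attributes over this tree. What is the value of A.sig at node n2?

1. n1.lab = 10  [10]
2. n1.env = 2  [2]
3. n2.off = 19  [C.lab + 9]
4. n2.hot = "wn"  ["wn"]
5. n3.mk = 22  [A.off + 3]
6. n4.live = 27  [terminal]
7. n5.depth = "rk"  [terminal]
8. n3.val = true  [D.mk > 21]
9. n6.lab = 7  [7]
10. n7.wid = 28  [terminal]
11. n8.wid = -7  [terminal]
12. n9.depth = "nn"  [terminal]
13. n6.lim = 18  [len(d.depth) + 16]
14. n2.ok = 6  [A.off + B.lim - 31]
15. n2.sig = 16  [(if D.val then B.lim else A.off) - 2]
16. n10.depth = "ku"  [terminal]
17. n1.cnt = -3  [A.ok + A.sig - 25]
18. n1.pre = "nk"  ["nk"]
19. n11.hot = "ynk"  ["y" ++ C.pre]
20. n12.mk = -3  [-3]
21. n13.live = 10  [terminal]
22. n14.live = -6  [terminal]
23. n15.lab = 0  [h₀.live + D.mk - 7]
24. n16.live = 0  [terminal]
25. n17.wid = -6  [terminal]
26. n15.lim = 0  [B.lab]
27. n12.val = true  [B.lim > -1]
28. n18.live = 8  [terminal]
29. n19.lab = -4  [h.live - 12]
30. n19.env = 0  [0]
31. n20.lab = 24  [C.lab * -1 + 20]
32. n21.depth = "vn"  [terminal]
33. n22.depth = "yx"  [terminal]
34. n23.depth = "qz"  [terminal]
35. n20.lim = 8  [8]
36. n19.cnt = 27  [C.lab + 31]
37. n19.pre = "yn"  ["yn"]
38. n11.cnt = "ynynk"  [C.pre ++ E.hot]
39. n11.sig = false  [not D.val]
40. n11.lim = 6  [C.cnt - 21]
41. n0.wid = true  [E.sig == false]
42. n0.depth = "k"  [if E.sig then E.cnt else "k"]

16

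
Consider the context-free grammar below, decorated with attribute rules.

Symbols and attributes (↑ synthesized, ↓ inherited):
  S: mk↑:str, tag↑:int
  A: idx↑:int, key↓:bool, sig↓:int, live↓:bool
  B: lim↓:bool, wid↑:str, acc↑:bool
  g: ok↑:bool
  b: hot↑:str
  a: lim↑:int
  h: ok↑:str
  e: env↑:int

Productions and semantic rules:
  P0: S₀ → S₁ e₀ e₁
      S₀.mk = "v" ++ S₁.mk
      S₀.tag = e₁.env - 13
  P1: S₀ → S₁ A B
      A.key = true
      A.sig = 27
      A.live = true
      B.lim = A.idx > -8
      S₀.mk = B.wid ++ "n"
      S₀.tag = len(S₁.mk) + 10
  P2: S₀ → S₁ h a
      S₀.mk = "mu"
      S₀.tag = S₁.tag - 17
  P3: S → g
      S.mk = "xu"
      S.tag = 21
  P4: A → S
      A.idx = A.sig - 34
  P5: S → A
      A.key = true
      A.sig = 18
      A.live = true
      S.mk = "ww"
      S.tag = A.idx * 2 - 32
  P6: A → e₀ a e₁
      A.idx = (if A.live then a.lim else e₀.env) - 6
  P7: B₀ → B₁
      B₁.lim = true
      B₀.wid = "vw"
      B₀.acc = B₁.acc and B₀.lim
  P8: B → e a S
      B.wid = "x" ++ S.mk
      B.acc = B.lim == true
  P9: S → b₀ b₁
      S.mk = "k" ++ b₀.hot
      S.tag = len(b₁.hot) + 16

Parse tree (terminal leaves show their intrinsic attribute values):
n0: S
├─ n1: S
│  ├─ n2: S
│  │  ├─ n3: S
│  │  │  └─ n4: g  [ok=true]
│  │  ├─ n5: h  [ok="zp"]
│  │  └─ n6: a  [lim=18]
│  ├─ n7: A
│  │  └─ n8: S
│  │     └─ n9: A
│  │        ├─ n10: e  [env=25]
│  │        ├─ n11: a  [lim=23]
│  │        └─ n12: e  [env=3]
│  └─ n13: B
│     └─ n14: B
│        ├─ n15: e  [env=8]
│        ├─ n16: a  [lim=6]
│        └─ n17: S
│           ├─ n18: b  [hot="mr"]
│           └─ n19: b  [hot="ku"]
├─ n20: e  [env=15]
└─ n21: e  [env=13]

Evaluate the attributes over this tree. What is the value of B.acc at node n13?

true

1. n4.ok = true  [terminal]
2. n3.mk = "xu"  ["xu"]
3. n3.tag = 21  [21]
4. n5.ok = "zp"  [terminal]
5. n6.lim = 18  [terminal]
6. n2.mk = "mu"  ["mu"]
7. n2.tag = 4  [S₁.tag - 17]
8. n7.key = true  [true]
9. n7.sig = 27  [27]
10. n7.live = true  [true]
11. n9.key = true  [true]
12. n9.sig = 18  [18]
13. n9.live = true  [true]
14. n10.env = 25  [terminal]
15. n11.lim = 23  [terminal]
16. n12.env = 3  [terminal]
17. n9.idx = 17  [(if A.live then a.lim else e₀.env) - 6]
18. n8.mk = "ww"  ["ww"]
19. n8.tag = 2  [A.idx * 2 - 32]
20. n7.idx = -7  [A.sig - 34]
21. n13.lim = true  [A.idx > -8]
22. n14.lim = true  [true]
23. n15.env = 8  [terminal]
24. n16.lim = 6  [terminal]
25. n18.hot = "mr"  [terminal]
26. n19.hot = "ku"  [terminal]
27. n17.mk = "kmr"  ["k" ++ b₀.hot]
28. n17.tag = 18  [len(b₁.hot) + 16]
29. n14.wid = "xkmr"  ["x" ++ S.mk]
30. n14.acc = true  [B.lim == true]
31. n13.wid = "vw"  ["vw"]
32. n13.acc = true  [B₁.acc and B₀.lim]
33. n1.mk = "vwn"  [B.wid ++ "n"]
34. n1.tag = 12  [len(S₁.mk) + 10]
35. n20.env = 15  [terminal]
36. n21.env = 13  [terminal]
37. n0.mk = "vvwn"  ["v" ++ S₁.mk]
38. n0.tag = 0  [e₁.env - 13]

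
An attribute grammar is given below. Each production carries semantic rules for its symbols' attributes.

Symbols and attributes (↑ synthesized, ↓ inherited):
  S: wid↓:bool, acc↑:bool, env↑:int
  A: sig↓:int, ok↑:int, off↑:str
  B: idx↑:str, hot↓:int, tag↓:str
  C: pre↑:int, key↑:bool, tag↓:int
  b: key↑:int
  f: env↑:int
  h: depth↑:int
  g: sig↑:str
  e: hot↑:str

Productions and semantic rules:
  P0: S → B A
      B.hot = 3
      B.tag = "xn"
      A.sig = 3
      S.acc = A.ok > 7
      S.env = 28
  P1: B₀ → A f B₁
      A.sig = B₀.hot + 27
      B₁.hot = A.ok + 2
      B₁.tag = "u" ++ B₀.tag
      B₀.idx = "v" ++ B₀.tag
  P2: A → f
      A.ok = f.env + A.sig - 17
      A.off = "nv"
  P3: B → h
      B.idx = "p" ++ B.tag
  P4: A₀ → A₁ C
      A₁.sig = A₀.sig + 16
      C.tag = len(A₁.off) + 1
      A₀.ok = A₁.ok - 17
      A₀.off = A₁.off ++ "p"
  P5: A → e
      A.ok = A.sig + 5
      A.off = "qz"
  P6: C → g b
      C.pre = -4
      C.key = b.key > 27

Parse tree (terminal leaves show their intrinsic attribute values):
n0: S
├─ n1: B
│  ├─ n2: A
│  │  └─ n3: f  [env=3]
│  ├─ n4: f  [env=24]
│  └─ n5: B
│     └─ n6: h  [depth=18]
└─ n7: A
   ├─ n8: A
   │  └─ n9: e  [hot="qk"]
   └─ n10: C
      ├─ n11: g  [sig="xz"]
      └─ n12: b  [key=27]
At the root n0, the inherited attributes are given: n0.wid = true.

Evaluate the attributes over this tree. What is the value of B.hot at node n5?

18

1. n0.wid = true  [given at root]
2. n1.hot = 3  [3]
3. n1.tag = "xn"  ["xn"]
4. n2.sig = 30  [B₀.hot + 27]
5. n3.env = 3  [terminal]
6. n2.ok = 16  [f.env + A.sig - 17]
7. n2.off = "nv"  ["nv"]
8. n4.env = 24  [terminal]
9. n5.hot = 18  [A.ok + 2]
10. n5.tag = "uxn"  ["u" ++ B₀.tag]
11. n6.depth = 18  [terminal]
12. n5.idx = "puxn"  ["p" ++ B.tag]
13. n1.idx = "vxn"  ["v" ++ B₀.tag]
14. n7.sig = 3  [3]
15. n8.sig = 19  [A₀.sig + 16]
16. n9.hot = "qk"  [terminal]
17. n8.ok = 24  [A.sig + 5]
18. n8.off = "qz"  ["qz"]
19. n10.tag = 3  [len(A₁.off) + 1]
20. n11.sig = "xz"  [terminal]
21. n12.key = 27  [terminal]
22. n10.pre = -4  [-4]
23. n10.key = false  [b.key > 27]
24. n7.ok = 7  [A₁.ok - 17]
25. n7.off = "qzp"  [A₁.off ++ "p"]
26. n0.acc = false  [A.ok > 7]
27. n0.env = 28  [28]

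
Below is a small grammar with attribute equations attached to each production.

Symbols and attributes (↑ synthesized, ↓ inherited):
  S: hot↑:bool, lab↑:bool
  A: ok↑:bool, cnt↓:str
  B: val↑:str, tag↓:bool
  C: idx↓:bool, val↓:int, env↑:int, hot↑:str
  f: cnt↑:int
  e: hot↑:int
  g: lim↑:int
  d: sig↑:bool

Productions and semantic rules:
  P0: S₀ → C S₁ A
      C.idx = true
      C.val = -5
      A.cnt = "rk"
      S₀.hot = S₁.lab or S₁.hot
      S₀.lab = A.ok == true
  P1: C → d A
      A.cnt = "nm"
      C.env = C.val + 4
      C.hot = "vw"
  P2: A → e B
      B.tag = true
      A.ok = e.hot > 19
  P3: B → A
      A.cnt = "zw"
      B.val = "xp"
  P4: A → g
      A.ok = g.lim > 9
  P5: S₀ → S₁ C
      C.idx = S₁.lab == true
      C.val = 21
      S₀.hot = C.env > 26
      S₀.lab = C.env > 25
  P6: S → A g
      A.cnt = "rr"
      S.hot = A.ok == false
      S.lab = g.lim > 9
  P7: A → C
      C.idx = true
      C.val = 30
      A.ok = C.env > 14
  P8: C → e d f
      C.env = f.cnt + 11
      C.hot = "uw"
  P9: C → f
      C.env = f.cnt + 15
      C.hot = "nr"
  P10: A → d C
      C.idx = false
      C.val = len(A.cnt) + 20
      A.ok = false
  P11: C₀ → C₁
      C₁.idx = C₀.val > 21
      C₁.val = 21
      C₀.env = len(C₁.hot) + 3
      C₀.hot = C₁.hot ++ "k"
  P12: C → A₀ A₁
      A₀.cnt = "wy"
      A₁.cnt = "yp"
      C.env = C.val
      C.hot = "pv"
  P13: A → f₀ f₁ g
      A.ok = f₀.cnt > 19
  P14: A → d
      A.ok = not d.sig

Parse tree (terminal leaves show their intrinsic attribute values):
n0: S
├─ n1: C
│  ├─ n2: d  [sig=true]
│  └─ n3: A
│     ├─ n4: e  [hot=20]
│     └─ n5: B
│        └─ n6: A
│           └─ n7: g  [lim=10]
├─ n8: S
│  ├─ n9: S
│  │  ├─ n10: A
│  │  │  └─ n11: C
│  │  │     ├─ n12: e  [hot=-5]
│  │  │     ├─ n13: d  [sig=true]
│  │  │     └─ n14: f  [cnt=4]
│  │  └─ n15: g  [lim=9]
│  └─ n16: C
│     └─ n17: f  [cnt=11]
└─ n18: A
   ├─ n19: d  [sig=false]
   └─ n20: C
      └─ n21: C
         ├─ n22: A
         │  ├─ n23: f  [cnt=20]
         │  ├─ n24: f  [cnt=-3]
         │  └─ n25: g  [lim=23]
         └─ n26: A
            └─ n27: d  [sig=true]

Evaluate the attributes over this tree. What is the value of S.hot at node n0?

true

1. n1.idx = true  [true]
2. n1.val = -5  [-5]
3. n2.sig = true  [terminal]
4. n3.cnt = "nm"  ["nm"]
5. n4.hot = 20  [terminal]
6. n5.tag = true  [true]
7. n6.cnt = "zw"  ["zw"]
8. n7.lim = 10  [terminal]
9. n6.ok = true  [g.lim > 9]
10. n5.val = "xp"  ["xp"]
11. n3.ok = true  [e.hot > 19]
12. n1.env = -1  [C.val + 4]
13. n1.hot = "vw"  ["vw"]
14. n10.cnt = "rr"  ["rr"]
15. n11.idx = true  [true]
16. n11.val = 30  [30]
17. n12.hot = -5  [terminal]
18. n13.sig = true  [terminal]
19. n14.cnt = 4  [terminal]
20. n11.env = 15  [f.cnt + 11]
21. n11.hot = "uw"  ["uw"]
22. n10.ok = true  [C.env > 14]
23. n15.lim = 9  [terminal]
24. n9.hot = false  [A.ok == false]
25. n9.lab = false  [g.lim > 9]
26. n16.idx = false  [S₁.lab == true]
27. n16.val = 21  [21]
28. n17.cnt = 11  [terminal]
29. n16.env = 26  [f.cnt + 15]
30. n16.hot = "nr"  ["nr"]
31. n8.hot = false  [C.env > 26]
32. n8.lab = true  [C.env > 25]
33. n18.cnt = "rk"  ["rk"]
34. n19.sig = false  [terminal]
35. n20.idx = false  [false]
36. n20.val = 22  [len(A.cnt) + 20]
37. n21.idx = true  [C₀.val > 21]
38. n21.val = 21  [21]
39. n22.cnt = "wy"  ["wy"]
40. n23.cnt = 20  [terminal]
41. n24.cnt = -3  [terminal]
42. n25.lim = 23  [terminal]
43. n22.ok = true  [f₀.cnt > 19]
44. n26.cnt = "yp"  ["yp"]
45. n27.sig = true  [terminal]
46. n26.ok = false  [not d.sig]
47. n21.env = 21  [C.val]
48. n21.hot = "pv"  ["pv"]
49. n20.env = 5  [len(C₁.hot) + 3]
50. n20.hot = "pvk"  [C₁.hot ++ "k"]
51. n18.ok = false  [false]
52. n0.hot = true  [S₁.lab or S₁.hot]
53. n0.lab = false  [A.ok == true]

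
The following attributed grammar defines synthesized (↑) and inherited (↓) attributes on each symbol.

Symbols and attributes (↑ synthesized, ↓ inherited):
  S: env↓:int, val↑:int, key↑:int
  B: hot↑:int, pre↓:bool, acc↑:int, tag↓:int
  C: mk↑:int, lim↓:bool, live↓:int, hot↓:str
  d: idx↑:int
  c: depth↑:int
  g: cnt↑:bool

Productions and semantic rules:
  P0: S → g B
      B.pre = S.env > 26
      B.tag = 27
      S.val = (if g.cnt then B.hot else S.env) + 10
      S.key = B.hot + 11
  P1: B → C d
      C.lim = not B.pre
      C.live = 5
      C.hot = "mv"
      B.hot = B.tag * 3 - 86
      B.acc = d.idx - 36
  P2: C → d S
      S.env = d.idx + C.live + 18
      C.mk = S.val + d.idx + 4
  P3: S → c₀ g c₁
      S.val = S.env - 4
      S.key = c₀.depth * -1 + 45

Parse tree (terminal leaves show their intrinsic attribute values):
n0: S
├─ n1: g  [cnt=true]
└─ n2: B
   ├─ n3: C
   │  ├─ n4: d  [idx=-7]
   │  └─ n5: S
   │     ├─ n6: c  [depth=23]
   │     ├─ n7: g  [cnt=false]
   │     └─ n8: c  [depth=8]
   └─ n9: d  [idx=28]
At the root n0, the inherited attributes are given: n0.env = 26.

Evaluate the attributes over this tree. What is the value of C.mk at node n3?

9

1. n0.env = 26  [given at root]
2. n1.cnt = true  [terminal]
3. n2.pre = false  [S.env > 26]
4. n2.tag = 27  [27]
5. n3.lim = true  [not B.pre]
6. n3.live = 5  [5]
7. n3.hot = "mv"  ["mv"]
8. n4.idx = -7  [terminal]
9. n5.env = 16  [d.idx + C.live + 18]
10. n6.depth = 23  [terminal]
11. n7.cnt = false  [terminal]
12. n8.depth = 8  [terminal]
13. n5.val = 12  [S.env - 4]
14. n5.key = 22  [c₀.depth * -1 + 45]
15. n3.mk = 9  [S.val + d.idx + 4]
16. n9.idx = 28  [terminal]
17. n2.hot = -5  [B.tag * 3 - 86]
18. n2.acc = -8  [d.idx - 36]
19. n0.val = 5  [(if g.cnt then B.hot else S.env) + 10]
20. n0.key = 6  [B.hot + 11]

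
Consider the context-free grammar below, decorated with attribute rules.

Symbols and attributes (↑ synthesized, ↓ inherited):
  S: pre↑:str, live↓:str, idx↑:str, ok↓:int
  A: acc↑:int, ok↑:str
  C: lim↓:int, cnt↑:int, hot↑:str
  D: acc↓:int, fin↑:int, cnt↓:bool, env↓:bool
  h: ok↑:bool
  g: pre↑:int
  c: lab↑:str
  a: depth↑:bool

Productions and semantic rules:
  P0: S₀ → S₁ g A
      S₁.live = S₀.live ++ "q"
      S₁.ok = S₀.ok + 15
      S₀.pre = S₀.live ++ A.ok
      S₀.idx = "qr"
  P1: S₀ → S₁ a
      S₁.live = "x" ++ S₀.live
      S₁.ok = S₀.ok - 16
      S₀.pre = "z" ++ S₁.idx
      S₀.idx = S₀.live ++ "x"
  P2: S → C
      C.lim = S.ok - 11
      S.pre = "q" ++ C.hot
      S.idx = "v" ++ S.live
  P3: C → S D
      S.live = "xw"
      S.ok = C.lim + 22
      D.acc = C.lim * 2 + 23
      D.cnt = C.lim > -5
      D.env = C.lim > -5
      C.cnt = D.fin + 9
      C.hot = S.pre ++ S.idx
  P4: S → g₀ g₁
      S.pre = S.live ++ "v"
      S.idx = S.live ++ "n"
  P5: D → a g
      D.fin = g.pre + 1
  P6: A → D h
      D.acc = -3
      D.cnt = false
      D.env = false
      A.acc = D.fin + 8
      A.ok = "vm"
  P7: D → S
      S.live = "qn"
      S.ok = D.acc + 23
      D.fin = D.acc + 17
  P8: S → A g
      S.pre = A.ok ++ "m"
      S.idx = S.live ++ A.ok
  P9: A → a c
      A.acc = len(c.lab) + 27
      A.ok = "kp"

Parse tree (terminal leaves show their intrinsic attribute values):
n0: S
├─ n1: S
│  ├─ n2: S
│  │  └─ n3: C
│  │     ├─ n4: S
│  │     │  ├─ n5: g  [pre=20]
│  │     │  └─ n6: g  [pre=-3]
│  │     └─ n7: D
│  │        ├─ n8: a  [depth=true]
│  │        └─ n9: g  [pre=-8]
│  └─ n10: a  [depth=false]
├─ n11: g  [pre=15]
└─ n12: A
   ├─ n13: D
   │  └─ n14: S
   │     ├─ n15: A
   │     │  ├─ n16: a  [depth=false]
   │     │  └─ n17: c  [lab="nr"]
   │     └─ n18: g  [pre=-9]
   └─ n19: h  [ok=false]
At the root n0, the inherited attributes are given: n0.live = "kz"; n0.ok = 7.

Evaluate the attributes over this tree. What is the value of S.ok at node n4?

17

1. n0.live = "kz"  [given at root]
2. n0.ok = 7  [given at root]
3. n1.live = "kzq"  [S₀.live ++ "q"]
4. n1.ok = 22  [S₀.ok + 15]
5. n2.live = "xkzq"  ["x" ++ S₀.live]
6. n2.ok = 6  [S₀.ok - 16]
7. n3.lim = -5  [S.ok - 11]
8. n4.live = "xw"  ["xw"]
9. n4.ok = 17  [C.lim + 22]
10. n5.pre = 20  [terminal]
11. n6.pre = -3  [terminal]
12. n4.pre = "xwv"  [S.live ++ "v"]
13. n4.idx = "xwn"  [S.live ++ "n"]
14. n7.acc = 13  [C.lim * 2 + 23]
15. n7.cnt = false  [C.lim > -5]
16. n7.env = false  [C.lim > -5]
17. n8.depth = true  [terminal]
18. n9.pre = -8  [terminal]
19. n7.fin = -7  [g.pre + 1]
20. n3.cnt = 2  [D.fin + 9]
21. n3.hot = "xwvxwn"  [S.pre ++ S.idx]
22. n2.pre = "qxwvxwn"  ["q" ++ C.hot]
23. n2.idx = "vxkzq"  ["v" ++ S.live]
24. n10.depth = false  [terminal]
25. n1.pre = "zvxkzq"  ["z" ++ S₁.idx]
26. n1.idx = "kzqx"  [S₀.live ++ "x"]
27. n11.pre = 15  [terminal]
28. n13.acc = -3  [-3]
29. n13.cnt = false  [false]
30. n13.env = false  [false]
31. n14.live = "qn"  ["qn"]
32. n14.ok = 20  [D.acc + 23]
33. n16.depth = false  [terminal]
34. n17.lab = "nr"  [terminal]
35. n15.acc = 29  [len(c.lab) + 27]
36. n15.ok = "kp"  ["kp"]
37. n18.pre = -9  [terminal]
38. n14.pre = "kpm"  [A.ok ++ "m"]
39. n14.idx = "qnkp"  [S.live ++ A.ok]
40. n13.fin = 14  [D.acc + 17]
41. n19.ok = false  [terminal]
42. n12.acc = 22  [D.fin + 8]
43. n12.ok = "vm"  ["vm"]
44. n0.pre = "kzvm"  [S₀.live ++ A.ok]
45. n0.idx = "qr"  ["qr"]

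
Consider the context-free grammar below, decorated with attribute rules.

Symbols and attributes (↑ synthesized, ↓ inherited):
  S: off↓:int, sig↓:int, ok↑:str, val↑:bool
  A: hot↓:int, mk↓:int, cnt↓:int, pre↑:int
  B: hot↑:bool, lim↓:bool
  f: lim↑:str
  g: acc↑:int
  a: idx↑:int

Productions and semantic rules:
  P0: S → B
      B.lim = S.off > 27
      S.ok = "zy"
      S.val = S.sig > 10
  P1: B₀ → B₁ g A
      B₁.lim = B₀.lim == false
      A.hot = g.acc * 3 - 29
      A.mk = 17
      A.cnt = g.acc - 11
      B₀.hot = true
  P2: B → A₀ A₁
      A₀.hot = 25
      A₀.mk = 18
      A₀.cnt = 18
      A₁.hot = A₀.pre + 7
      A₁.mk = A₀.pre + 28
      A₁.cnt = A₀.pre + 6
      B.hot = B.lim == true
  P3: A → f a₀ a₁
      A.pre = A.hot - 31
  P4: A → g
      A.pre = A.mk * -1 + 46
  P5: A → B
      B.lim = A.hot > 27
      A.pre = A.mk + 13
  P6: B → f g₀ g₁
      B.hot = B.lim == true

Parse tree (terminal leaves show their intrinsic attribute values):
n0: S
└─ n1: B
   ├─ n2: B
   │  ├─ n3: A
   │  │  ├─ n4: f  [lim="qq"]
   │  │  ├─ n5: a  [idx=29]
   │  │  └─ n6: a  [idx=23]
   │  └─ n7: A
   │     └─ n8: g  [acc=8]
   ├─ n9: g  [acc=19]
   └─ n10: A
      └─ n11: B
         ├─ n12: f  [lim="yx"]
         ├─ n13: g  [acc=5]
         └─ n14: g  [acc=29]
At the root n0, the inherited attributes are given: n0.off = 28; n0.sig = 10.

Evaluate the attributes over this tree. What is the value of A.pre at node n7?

24

1. n0.off = 28  [given at root]
2. n0.sig = 10  [given at root]
3. n1.lim = true  [S.off > 27]
4. n2.lim = false  [B₀.lim == false]
5. n3.hot = 25  [25]
6. n3.mk = 18  [18]
7. n3.cnt = 18  [18]
8. n4.lim = "qq"  [terminal]
9. n5.idx = 29  [terminal]
10. n6.idx = 23  [terminal]
11. n3.pre = -6  [A.hot - 31]
12. n7.hot = 1  [A₀.pre + 7]
13. n7.mk = 22  [A₀.pre + 28]
14. n7.cnt = 0  [A₀.pre + 6]
15. n8.acc = 8  [terminal]
16. n7.pre = 24  [A.mk * -1 + 46]
17. n2.hot = false  [B.lim == true]
18. n9.acc = 19  [terminal]
19. n10.hot = 28  [g.acc * 3 - 29]
20. n10.mk = 17  [17]
21. n10.cnt = 8  [g.acc - 11]
22. n11.lim = true  [A.hot > 27]
23. n12.lim = "yx"  [terminal]
24. n13.acc = 5  [terminal]
25. n14.acc = 29  [terminal]
26. n11.hot = true  [B.lim == true]
27. n10.pre = 30  [A.mk + 13]
28. n1.hot = true  [true]
29. n0.ok = "zy"  ["zy"]
30. n0.val = false  [S.sig > 10]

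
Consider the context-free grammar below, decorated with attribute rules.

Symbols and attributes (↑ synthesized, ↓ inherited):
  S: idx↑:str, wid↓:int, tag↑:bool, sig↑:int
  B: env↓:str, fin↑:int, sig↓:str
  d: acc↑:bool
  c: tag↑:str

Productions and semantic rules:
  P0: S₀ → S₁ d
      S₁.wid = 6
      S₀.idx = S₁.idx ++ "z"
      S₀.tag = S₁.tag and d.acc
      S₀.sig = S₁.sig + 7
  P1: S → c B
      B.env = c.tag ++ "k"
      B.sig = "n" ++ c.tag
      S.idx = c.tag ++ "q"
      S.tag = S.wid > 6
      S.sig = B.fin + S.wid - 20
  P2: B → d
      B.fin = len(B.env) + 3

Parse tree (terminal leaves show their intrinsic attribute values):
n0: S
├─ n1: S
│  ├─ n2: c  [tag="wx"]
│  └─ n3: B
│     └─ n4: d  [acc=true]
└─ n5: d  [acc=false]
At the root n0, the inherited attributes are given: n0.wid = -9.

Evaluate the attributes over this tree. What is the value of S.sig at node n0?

1. n0.wid = -9  [given at root]
2. n1.wid = 6  [6]
3. n2.tag = "wx"  [terminal]
4. n3.env = "wxk"  [c.tag ++ "k"]
5. n3.sig = "nwx"  ["n" ++ c.tag]
6. n4.acc = true  [terminal]
7. n3.fin = 6  [len(B.env) + 3]
8. n1.idx = "wxq"  [c.tag ++ "q"]
9. n1.tag = false  [S.wid > 6]
10. n1.sig = -8  [B.fin + S.wid - 20]
11. n5.acc = false  [terminal]
12. n0.idx = "wxqz"  [S₁.idx ++ "z"]
13. n0.tag = false  [S₁.tag and d.acc]
14. n0.sig = -1  [S₁.sig + 7]

-1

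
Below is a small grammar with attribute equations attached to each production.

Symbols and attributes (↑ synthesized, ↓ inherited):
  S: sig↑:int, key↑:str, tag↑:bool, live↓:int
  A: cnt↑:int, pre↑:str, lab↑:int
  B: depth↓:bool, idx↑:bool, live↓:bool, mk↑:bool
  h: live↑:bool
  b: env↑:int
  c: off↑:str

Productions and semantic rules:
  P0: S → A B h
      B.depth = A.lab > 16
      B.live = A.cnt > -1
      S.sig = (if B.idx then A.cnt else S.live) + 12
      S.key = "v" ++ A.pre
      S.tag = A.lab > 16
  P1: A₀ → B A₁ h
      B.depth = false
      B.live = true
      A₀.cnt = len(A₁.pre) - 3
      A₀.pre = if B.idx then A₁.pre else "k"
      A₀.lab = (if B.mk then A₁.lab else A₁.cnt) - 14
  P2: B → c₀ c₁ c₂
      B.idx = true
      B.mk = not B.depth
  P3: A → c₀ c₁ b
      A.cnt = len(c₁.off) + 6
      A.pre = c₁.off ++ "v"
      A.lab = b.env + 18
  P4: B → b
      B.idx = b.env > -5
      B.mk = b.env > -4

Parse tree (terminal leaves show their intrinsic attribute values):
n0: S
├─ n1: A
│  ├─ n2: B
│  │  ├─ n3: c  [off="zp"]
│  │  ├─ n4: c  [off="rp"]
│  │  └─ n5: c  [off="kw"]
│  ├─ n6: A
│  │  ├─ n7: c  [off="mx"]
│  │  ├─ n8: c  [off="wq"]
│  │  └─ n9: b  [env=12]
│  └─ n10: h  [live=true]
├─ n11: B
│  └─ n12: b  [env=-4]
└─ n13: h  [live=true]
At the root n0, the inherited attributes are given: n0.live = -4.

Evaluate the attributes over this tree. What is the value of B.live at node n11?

true

1. n0.live = -4  [given at root]
2. n2.depth = false  [false]
3. n2.live = true  [true]
4. n3.off = "zp"  [terminal]
5. n4.off = "rp"  [terminal]
6. n5.off = "kw"  [terminal]
7. n2.idx = true  [true]
8. n2.mk = true  [not B.depth]
9. n7.off = "mx"  [terminal]
10. n8.off = "wq"  [terminal]
11. n9.env = 12  [terminal]
12. n6.cnt = 8  [len(c₁.off) + 6]
13. n6.pre = "wqv"  [c₁.off ++ "v"]
14. n6.lab = 30  [b.env + 18]
15. n10.live = true  [terminal]
16. n1.cnt = 0  [len(A₁.pre) - 3]
17. n1.pre = "wqv"  [if B.idx then A₁.pre else "k"]
18. n1.lab = 16  [(if B.mk then A₁.lab else A₁.cnt) - 14]
19. n11.depth = false  [A.lab > 16]
20. n11.live = true  [A.cnt > -1]
21. n12.env = -4  [terminal]
22. n11.idx = true  [b.env > -5]
23. n11.mk = false  [b.env > -4]
24. n13.live = true  [terminal]
25. n0.sig = 12  [(if B.idx then A.cnt else S.live) + 12]
26. n0.key = "vwqv"  ["v" ++ A.pre]
27. n0.tag = false  [A.lab > 16]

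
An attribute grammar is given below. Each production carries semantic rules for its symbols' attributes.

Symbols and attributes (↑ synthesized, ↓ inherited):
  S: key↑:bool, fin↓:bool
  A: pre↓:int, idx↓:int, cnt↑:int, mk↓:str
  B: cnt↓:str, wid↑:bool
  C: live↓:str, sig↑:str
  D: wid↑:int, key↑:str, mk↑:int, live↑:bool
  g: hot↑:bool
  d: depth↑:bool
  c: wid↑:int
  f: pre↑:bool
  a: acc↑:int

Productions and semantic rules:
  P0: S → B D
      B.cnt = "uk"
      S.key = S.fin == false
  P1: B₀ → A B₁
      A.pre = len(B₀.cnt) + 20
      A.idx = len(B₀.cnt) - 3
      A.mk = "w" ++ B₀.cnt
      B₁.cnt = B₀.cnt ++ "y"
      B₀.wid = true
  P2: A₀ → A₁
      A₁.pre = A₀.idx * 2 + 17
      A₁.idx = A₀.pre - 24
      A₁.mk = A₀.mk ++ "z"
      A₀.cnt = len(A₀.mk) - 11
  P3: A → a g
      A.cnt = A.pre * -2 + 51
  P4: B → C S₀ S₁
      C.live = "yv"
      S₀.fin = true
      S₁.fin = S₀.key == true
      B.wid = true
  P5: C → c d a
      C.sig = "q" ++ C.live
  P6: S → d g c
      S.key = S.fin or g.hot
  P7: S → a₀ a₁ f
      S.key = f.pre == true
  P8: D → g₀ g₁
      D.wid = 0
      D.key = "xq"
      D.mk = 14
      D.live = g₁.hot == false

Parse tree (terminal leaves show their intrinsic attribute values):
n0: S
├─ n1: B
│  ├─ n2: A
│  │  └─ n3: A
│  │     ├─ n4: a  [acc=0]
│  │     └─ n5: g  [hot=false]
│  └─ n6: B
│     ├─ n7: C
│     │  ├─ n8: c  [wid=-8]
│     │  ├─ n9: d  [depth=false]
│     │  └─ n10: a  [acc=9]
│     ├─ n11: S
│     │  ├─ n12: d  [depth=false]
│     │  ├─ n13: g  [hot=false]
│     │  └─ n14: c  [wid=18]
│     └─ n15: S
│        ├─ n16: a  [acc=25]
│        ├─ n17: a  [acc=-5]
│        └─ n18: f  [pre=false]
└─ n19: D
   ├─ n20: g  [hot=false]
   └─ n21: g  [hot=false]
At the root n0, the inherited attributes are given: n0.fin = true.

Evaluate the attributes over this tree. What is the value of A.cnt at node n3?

1. n0.fin = true  [given at root]
2. n1.cnt = "uk"  ["uk"]
3. n2.pre = 22  [len(B₀.cnt) + 20]
4. n2.idx = -1  [len(B₀.cnt) - 3]
5. n2.mk = "wuk"  ["w" ++ B₀.cnt]
6. n3.pre = 15  [A₀.idx * 2 + 17]
7. n3.idx = -2  [A₀.pre - 24]
8. n3.mk = "wukz"  [A₀.mk ++ "z"]
9. n4.acc = 0  [terminal]
10. n5.hot = false  [terminal]
11. n3.cnt = 21  [A.pre * -2 + 51]
12. n2.cnt = -8  [len(A₀.mk) - 11]
13. n6.cnt = "uky"  [B₀.cnt ++ "y"]
14. n7.live = "yv"  ["yv"]
15. n8.wid = -8  [terminal]
16. n9.depth = false  [terminal]
17. n10.acc = 9  [terminal]
18. n7.sig = "qyv"  ["q" ++ C.live]
19. n11.fin = true  [true]
20. n12.depth = false  [terminal]
21. n13.hot = false  [terminal]
22. n14.wid = 18  [terminal]
23. n11.key = true  [S.fin or g.hot]
24. n15.fin = true  [S₀.key == true]
25. n16.acc = 25  [terminal]
26. n17.acc = -5  [terminal]
27. n18.pre = false  [terminal]
28. n15.key = false  [f.pre == true]
29. n6.wid = true  [true]
30. n1.wid = true  [true]
31. n20.hot = false  [terminal]
32. n21.hot = false  [terminal]
33. n19.wid = 0  [0]
34. n19.key = "xq"  ["xq"]
35. n19.mk = 14  [14]
36. n19.live = true  [g₁.hot == false]
37. n0.key = false  [S.fin == false]

21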